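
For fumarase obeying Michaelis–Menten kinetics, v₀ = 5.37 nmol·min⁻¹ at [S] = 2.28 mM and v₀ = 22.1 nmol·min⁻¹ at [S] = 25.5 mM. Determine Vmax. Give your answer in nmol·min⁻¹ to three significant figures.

In reciprocal form, 1/v = (Km/Vmax)·(1/[S]) + 1/Vmax. The two points give (1/[S], 1/v) = (0.4386, 0.1862) and (0.03922, 0.04525).
Slope = (0.1862 − 0.04525)/(0.4386 − 0.03922) = 0.3530; intercept = 0.1862 − 0.3530×0.4386 = 0.03141.
Vmax = 1/intercept = 31.8 nmol·min⁻¹; Km = slope × Vmax = 0.3530 × 31.8 = 11.2 mM.

31.8 nmol·min⁻¹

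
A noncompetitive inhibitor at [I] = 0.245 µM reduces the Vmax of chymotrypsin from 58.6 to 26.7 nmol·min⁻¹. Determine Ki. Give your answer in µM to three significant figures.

0.205 µM

Noncompetitive: Vmax,app = Vmax/α with α = 1 + [I]/Ki.
α = Vmax/Vmax,app = 58.6/26.7 = 2.195.
Ki = [I]/(α − 1) = 0.245/1.195 = 0.205 µM.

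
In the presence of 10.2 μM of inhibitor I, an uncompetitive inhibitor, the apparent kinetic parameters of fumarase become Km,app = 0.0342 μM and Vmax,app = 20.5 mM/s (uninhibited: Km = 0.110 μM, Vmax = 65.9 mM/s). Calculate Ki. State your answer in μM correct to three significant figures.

Uncompetitive: Vmax,app = Vmax/α (and Km,app = Km/α) with α = 1 + [I]/Ki.
α = Vmax/Vmax,app = 65.9/20.5 = 3.215.
Since α = 1 + [I]/Ki, [I]/Ki = 3.215 − 1 = 2.215 and Ki = 10.2/2.215 = 4.61 μM.

4.61 μM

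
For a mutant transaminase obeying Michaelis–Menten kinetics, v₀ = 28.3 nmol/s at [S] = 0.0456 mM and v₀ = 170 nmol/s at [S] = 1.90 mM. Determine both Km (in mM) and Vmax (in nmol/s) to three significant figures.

In reciprocal form, 1/v = (Km/Vmax)·(1/[S]) + 1/Vmax. The two points give (1/[S], 1/v) = (21.93, 0.03534) and (0.5263, 0.005882).
Slope = (0.03534 − 0.005882)/(21.93 − 0.5263) = 0.001376; intercept = 0.03534 − 0.001376×21.93 = 0.005158.
Vmax = 1/intercept = 194 nmol/s; Km = slope × Vmax = 0.001376 × 194 = 0.267 mM.

Km = 0.267 mM; Vmax = 194 nmol/s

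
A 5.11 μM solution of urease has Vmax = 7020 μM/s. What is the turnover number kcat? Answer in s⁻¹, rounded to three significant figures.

1370 s⁻¹

kcat = Vmax/[E]total = 7020 μM/s / 5.11 μM = 1370 s⁻¹.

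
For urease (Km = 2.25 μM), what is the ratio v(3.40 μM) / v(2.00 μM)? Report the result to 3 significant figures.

1.28

Since Vmax cancels, v₂/v₁ = [S]₂(Km+[S]₁) / [S]₁(Km+[S]₂).
= 3.40×(2.25+2.00) / (2.00×(2.25+3.40)) = 14.45/11.30 = 1.28.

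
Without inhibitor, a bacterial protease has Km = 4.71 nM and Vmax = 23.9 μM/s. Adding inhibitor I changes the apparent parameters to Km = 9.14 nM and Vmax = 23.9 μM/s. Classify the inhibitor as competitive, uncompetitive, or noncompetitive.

competitive

Km increases (4.71 → 9.14 nM) while Vmax is unchanged — the hallmark of competitive inhibition.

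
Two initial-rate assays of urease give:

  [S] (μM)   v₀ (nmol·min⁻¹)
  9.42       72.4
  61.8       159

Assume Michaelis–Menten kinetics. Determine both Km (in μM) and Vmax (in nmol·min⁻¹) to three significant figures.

From v = Vmax[S]/(Km+[S]), each point gives Vmax = v(Km+[S])/[S].
Equating: 72.4(Km+9.42)/9.42 = 159(Km+61.8)/61.8.
7.686·Km + 72.4 = 2.573·Km + 159, so (7.686 − 2.573)·Km = 159 − 72.4.
Km = 86.60/5.113 = 16.9 μM; then Vmax = 72.4(16.9+9.42)/9.42 = 203 nmol·min⁻¹.

Km = 16.9 μM; Vmax = 203 nmol·min⁻¹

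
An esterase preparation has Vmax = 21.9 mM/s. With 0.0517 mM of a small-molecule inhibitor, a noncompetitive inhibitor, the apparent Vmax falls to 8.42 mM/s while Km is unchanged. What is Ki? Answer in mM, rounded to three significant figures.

0.0323 mM

Noncompetitive: Vmax,app = Vmax/α with α = 1 + [I]/Ki.
α = Vmax/Vmax,app = 21.9/8.42 = 2.601.
Ki = [I]/(α − 1) = 0.0517/1.601 = 0.0323 mM.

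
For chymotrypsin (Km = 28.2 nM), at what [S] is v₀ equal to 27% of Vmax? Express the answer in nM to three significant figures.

10.4 nM

v/Vmax = [S]/(Km+[S]) = 0.27, so [S] = Km·0.27/(1 − 0.27) = 28.2 × 0.3699.
[S] = 10.4 nM.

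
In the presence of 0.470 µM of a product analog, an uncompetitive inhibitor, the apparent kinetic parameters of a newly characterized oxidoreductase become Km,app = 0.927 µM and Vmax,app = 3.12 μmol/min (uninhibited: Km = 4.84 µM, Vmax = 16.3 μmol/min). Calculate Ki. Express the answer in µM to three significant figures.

Uncompetitive: Vmax,app = Vmax/α (and Km,app = Km/α) with α = 1 + [I]/Ki.
α = Vmax/Vmax,app = 16.3/3.12 = 5.224.
Since α = 1 + [I]/Ki, [I]/Ki = 5.224 − 1 = 4.224 and Ki = 0.470/4.224 = 0.111 µM.

0.111 µM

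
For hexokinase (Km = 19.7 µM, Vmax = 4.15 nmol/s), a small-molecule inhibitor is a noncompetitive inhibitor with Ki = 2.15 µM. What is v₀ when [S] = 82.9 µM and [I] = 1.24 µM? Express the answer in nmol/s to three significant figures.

2.13 nmol/s

α = 1 + [I]/Ki = 1 + 1.24/2.15 = 1.577.
For a noncompetitive inhibitor, Vmax is reduced to Vmax/α while Km is unchanged: Km,app = 19.7 µM, Vmax,app = 2.63 nmol/s.
v = Vmax,app·[S]/(Km,app + [S]) = 2.63 × 82.9/(19.7 + 82.9) = 2.13 nmol/s.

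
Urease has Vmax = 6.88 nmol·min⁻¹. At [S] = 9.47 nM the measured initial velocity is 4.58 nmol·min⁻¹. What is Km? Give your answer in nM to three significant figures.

4.76 nM

From v = Vmax[S]/(Km+[S]), Km = [S](Vmax − v)/v.
Km = 9.47 × (6.88 − 4.58) / 4.58 = 21.78/4.58 = 4.76 nM.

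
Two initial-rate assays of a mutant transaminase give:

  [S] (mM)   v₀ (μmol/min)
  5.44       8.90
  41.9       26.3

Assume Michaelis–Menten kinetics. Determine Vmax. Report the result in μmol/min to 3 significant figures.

In reciprocal form, 1/v = (Km/Vmax)·(1/[S]) + 1/Vmax. The two points give (1/[S], 1/v) = (0.1838, 0.1124) and (0.02387, 0.03802).
Slope = (0.1124 − 0.03802)/(0.1838 − 0.02387) = 0.4647; intercept = 0.1124 − 0.4647×0.1838 = 0.02693.
Vmax = 1/intercept = 37.1 μmol/min; Km = slope × Vmax = 0.4647 × 37.1 = 17.3 mM.

37.1 μmol/min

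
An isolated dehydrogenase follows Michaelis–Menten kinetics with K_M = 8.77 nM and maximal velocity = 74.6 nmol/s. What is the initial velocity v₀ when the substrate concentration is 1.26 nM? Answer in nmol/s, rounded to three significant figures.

9.37 nmol/s

[S]/(Km+[S]) = 1.26/10.03 = 0.1256, the fractional saturation.
v = 0.1256 × Vmax = 0.1256 × 74.6 = 9.37 nmol/s.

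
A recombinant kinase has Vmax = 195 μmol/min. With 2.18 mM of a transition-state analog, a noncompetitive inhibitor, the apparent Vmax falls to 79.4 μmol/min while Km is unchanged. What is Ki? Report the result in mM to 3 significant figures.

Noncompetitive: Vmax,app = Vmax/α with α = 1 + [I]/Ki.
α = Vmax/Vmax,app = 195/79.4 = 2.456.
Ki = [I]/(α − 1) = 2.18/1.456 = 1.50 mM.

1.50 mM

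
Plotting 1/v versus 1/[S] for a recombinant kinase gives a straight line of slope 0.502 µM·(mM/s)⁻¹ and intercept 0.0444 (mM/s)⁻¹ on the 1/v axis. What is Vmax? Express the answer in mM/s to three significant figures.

22.5 mM/s

The y-intercept of a Lineweaver–Burk plot equals 1/Vmax, so Vmax = 1/0.0444 = 22.5 mM/s.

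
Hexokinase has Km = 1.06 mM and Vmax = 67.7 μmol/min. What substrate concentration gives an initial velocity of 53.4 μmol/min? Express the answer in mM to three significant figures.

3.96 mM

The required fractional saturation is v/Vmax = 53.4/67.7 = 0.7888.
Then [S]/(Km+[S]) = 0.7888 ⇒ [S] = 1.06 × 0.7888/(1 − 0.7888) = 3.96 mM.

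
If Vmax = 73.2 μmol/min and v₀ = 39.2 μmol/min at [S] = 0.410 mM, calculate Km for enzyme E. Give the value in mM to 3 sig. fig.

v/Vmax = 39.2/73.2 = 0.5355 = [S]/(Km+[S]).
So Km + [S] = [S]/0.5355 = 0.7656 mM, giving Km = 0.7656 − 0.410 = 0.356 mM.

0.356 mM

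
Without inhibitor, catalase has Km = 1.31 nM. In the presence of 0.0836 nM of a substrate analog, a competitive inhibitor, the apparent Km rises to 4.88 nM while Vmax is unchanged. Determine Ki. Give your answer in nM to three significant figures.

Competitive: Km,app = α·Km with α = 1 + [I]/Ki.
α = Km,app/Km = 4.88/1.31 = 3.725.
Ki = [I]/(α − 1) = 0.0836/2.725 = 0.0307 nM.

0.0307 nM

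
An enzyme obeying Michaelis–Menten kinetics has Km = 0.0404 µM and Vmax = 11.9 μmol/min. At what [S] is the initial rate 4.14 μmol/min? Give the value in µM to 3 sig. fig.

0.0216 µM

Rearranging v = Vmax[S]/(Km+[S]) gives [S] = Km·v/(Vmax − v).
[S] = 0.0404 × 4.14 / (11.9 − 4.14) = 0.1673/7.760 = 0.0216 µM.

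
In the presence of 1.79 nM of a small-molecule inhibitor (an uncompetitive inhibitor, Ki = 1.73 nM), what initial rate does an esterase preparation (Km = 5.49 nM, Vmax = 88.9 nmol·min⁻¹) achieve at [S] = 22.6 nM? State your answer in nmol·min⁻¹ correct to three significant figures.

With α = 1 + [I]/Ki = 1 + 1.79/1.73 = 2.035, the uncompetitive rate law is v = (Vmax/α)·[S] / (Km/α + [S]).
v = (88.9/2.035)×22.6 / (5.49/2.035 + 22.6) = 987.4/25.30 = 39.0 nmol·min⁻¹.

39.0 nmol·min⁻¹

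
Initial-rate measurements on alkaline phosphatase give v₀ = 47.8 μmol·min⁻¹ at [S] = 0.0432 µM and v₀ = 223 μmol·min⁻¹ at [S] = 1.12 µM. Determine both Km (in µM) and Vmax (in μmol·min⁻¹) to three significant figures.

Km = 0.193 µM; Vmax = 261 μmol·min⁻¹

From v = Vmax[S]/(Km+[S]), each point gives Vmax = v(Km+[S])/[S].
Equating: 47.8(Km+0.0432)/0.0432 = 223(Km+1.12)/1.12.
1106·Km + 47.8 = 199.1·Km + 223, so (1106 − 199.1)·Km = 223 − 47.8.
Km = 175.2/907.4 = 0.193 µM; then Vmax = 47.8(0.193+0.0432)/0.0432 = 261 μmol·min⁻¹.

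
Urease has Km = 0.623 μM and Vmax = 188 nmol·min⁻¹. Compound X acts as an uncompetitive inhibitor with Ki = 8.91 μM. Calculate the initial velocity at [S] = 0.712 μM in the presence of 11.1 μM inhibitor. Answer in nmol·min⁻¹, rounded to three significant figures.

60.2 nmol·min⁻¹

α = 1 + [I]/Ki = 1 + 11.1/8.91 = 2.246.
For an uncompetitive inhibitor, both parameters are divided by α, giving Vmax/α and Km/α: Km,app = 0.277 μM, Vmax,app = 83.7 nmol·min⁻¹.
v = Vmax,app·[S]/(Km,app + [S]) = 83.7 × 0.712/(0.277 + 0.712) = 60.2 nmol·min⁻¹.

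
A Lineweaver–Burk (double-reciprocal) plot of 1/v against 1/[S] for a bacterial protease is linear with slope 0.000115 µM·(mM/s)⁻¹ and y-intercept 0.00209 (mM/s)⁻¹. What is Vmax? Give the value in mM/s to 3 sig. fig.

The y-intercept of a Lineweaver–Burk plot equals 1/Vmax, so Vmax = 1/0.00209 = 478 mM/s.

478 mM/s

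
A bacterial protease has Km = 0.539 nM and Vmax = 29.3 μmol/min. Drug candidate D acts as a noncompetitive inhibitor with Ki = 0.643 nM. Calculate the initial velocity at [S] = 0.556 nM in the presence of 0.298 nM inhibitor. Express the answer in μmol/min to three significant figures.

With α = 1 + [I]/Ki = 1 + 0.298/0.643 = 1.463, the noncompetitive rate law is v = (Vmax/α)·[S] / (Km + [S]).
v = (29.3/1.463)×0.556 / (0.539 + 0.556) = 11.13/1.095 = 10.2 μmol/min.

10.2 μmol/min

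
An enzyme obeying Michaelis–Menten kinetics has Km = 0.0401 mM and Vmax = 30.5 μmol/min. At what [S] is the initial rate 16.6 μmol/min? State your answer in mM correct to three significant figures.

0.0479 mM

The required fractional saturation is v/Vmax = 16.6/30.5 = 0.5443.
Then [S]/(Km+[S]) = 0.5443 ⇒ [S] = 0.0401 × 0.5443/(1 − 0.5443) = 0.0479 mM.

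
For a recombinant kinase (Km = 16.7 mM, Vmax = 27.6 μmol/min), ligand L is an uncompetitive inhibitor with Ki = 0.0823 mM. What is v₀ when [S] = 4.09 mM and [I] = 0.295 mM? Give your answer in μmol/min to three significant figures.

With α = 1 + [I]/Ki = 1 + 0.295/0.0823 = 4.584, the uncompetitive rate law is v = (Vmax/α)·[S] / (Km/α + [S]).
v = (27.6/4.584)×4.09 / (16.7/4.584 + 4.09) = 24.62/7.733 = 3.18 μmol/min.

3.18 μmol/min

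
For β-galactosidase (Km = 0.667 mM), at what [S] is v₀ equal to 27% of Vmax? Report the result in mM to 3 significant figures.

0.247 mM

v/Vmax = [S]/(Km+[S]) = 0.27, so [S] = Km·0.27/(1 − 0.27) = 0.667 × 0.3699.
[S] = 0.247 mM.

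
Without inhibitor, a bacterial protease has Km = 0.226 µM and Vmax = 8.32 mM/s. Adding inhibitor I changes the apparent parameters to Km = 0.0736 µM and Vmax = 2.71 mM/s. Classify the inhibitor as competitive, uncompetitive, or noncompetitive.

uncompetitive

Both Km and Vmax decrease by the same factor (~3.07-fold) — characteristic of uncompetitive inhibition.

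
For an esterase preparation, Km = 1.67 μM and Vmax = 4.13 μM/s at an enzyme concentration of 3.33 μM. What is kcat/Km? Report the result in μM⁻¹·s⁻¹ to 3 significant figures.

0.743 μM⁻¹·s⁻¹

kcat = Vmax/[E]total = 4.13/3.33 = 1.24 s⁻¹.
kcat/Km = 1.24/1.67 = 0.743 μM⁻¹·s⁻¹.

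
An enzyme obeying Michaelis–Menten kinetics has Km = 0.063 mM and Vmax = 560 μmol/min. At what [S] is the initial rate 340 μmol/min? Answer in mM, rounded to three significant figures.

0.0974 mM

The required fractional saturation is v/Vmax = 340/560 = 0.6071.
Then [S]/(Km+[S]) = 0.6071 ⇒ [S] = 0.063 × 0.6071/(1 − 0.6071) = 0.0974 mM.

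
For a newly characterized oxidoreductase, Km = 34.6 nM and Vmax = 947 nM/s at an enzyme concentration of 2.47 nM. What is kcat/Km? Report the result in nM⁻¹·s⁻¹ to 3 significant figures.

kcat = Vmax/[E]total = 947/2.47 = 383 s⁻¹.
kcat/Km = 383/34.6 = 11.1 nM⁻¹·s⁻¹.

11.1 nM⁻¹·s⁻¹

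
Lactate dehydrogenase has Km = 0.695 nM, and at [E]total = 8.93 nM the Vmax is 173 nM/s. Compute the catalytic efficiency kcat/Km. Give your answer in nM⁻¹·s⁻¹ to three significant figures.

27.9 nM⁻¹·s⁻¹

kcat = Vmax/[E]total = 173/8.93 = 19.4 s⁻¹.
kcat/Km = 19.4/0.695 = 27.9 nM⁻¹·s⁻¹.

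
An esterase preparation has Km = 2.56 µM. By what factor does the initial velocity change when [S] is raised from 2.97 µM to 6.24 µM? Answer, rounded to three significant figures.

Since Vmax cancels, v₂/v₁ = [S]₂(Km+[S]₁) / [S]₁(Km+[S]₂).
= 6.24×(2.56+2.97) / (2.97×(2.56+6.24)) = 34.51/26.14 = 1.32.

1.32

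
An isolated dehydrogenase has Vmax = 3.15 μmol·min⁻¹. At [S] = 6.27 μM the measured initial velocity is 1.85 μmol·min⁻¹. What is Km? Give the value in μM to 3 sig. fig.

From v = Vmax[S]/(Km+[S]), Km = [S](Vmax − v)/v.
Km = 6.27 × (3.15 − 1.85) / 1.85 = 8.151/1.85 = 4.41 μM.

4.41 μM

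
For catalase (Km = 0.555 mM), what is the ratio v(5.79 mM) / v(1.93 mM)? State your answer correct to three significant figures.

1.17

Since Vmax cancels, v₂/v₁ = [S]₂(Km+[S]₁) / [S]₁(Km+[S]₂).
= 5.79×(0.555+1.93) / (1.93×(0.555+5.79)) = 14.39/12.25 = 1.17.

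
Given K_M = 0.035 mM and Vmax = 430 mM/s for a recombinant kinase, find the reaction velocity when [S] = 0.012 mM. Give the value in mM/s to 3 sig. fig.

v = Vmax·[S]/(Km + [S]) = 430 × 0.012 / (0.035 + 0.012)
  = 5.160 / 0.04700 = 110 mM/s.

110 mM/s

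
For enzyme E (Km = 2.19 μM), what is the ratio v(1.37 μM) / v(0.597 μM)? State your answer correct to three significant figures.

1.80

Since Vmax cancels, v₂/v₁ = [S]₂(Km+[S]₁) / [S]₁(Km+[S]₂).
= 1.37×(2.19+0.597) / (0.597×(2.19+1.37)) = 3.818/2.125 = 1.80.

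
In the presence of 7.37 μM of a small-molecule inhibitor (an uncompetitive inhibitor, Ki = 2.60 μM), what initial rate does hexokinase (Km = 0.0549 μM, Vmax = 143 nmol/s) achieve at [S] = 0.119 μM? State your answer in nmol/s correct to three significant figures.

α = 1 + [I]/Ki = 1 + 7.37/2.60 = 3.835.
For an uncompetitive inhibitor, both parameters are divided by α, giving Vmax/α and Km/α: Km,app = 0.0143 μM, Vmax,app = 37.3 nmol/s.
v = Vmax,app·[S]/(Km,app + [S]) = 37.3 × 0.119/(0.0143 + 0.119) = 33.3 nmol/s.

33.3 nmol/s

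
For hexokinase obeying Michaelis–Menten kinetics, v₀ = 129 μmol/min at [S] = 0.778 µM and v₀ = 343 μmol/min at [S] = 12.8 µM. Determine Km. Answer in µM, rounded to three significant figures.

1.54 µM

In reciprocal form, 1/v = (Km/Vmax)·(1/[S]) + 1/Vmax. The two points give (1/[S], 1/v) = (1.285, 0.007752) and (0.07812, 0.002915).
Slope = (0.007752 − 0.002915)/(1.285 − 0.07812) = 0.004006; intercept = 0.007752 − 0.004006×1.285 = 0.002602.
Vmax = 1/intercept = 384 μmol/min; Km = slope × Vmax = 0.004006 × 384 = 1.54 µM.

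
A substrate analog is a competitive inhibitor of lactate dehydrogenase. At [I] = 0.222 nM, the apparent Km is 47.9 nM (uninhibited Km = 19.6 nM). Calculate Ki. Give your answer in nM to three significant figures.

Competitive: Km,app = α·Km with α = 1 + [I]/Ki.
α = Km,app/Km = 47.9/19.6 = 2.444.
Since α = 1 + [I]/Ki, [I]/Ki = 2.444 − 1 = 1.444 and Ki = 0.222/1.444 = 0.154 nM.

0.154 nM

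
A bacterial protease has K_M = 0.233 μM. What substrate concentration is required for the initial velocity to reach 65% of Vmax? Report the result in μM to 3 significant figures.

0.433 μM

v/Vmax = [S]/(Km+[S]) = 0.65, so [S] = Km·0.65/(1 − 0.65) = 0.233 × 1.857.
[S] = 0.433 μM.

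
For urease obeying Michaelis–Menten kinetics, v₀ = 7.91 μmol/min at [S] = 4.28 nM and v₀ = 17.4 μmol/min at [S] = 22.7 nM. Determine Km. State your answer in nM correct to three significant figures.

8.77 nM

In reciprocal form, 1/v = (Km/Vmax)·(1/[S]) + 1/Vmax. The two points give (1/[S], 1/v) = (0.2336, 0.1264) and (0.04405, 0.05747).
Slope = (0.1264 − 0.05747)/(0.2336 − 0.04405) = 0.3637; intercept = 0.1264 − 0.3637×0.2336 = 0.04145.
Vmax = 1/intercept = 24.1 μmol/min; Km = slope × Vmax = 0.3637 × 24.1 = 8.77 nM.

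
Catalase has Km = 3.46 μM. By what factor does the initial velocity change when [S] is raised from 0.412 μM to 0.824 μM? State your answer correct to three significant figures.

1.81

Since Vmax cancels, v₂/v₁ = [S]₂(Km+[S]₁) / [S]₁(Km+[S]₂).
= 0.824×(3.46+0.412) / (0.412×(3.46+0.824)) = 3.191/1.765 = 1.81.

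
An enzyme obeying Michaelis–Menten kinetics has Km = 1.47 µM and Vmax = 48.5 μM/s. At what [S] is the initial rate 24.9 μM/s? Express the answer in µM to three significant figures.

The required fractional saturation is v/Vmax = 24.9/48.5 = 0.5134.
Then [S]/(Km+[S]) = 0.5134 ⇒ [S] = 1.47 × 0.5134/(1 − 0.5134) = 1.55 µM.

1.55 µM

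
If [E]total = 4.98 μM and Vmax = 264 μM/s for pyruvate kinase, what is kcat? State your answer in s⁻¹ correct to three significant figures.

kcat = Vmax/[E]total = 264 μM/s / 4.98 μM = 53.0 s⁻¹.

53.0 s⁻¹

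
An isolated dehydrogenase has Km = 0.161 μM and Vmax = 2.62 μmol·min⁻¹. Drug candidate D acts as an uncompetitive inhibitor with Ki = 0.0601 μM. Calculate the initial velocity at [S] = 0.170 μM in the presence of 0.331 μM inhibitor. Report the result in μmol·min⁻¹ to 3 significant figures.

α = 1 + [I]/Ki = 1 + 0.331/0.0601 = 6.507.
For an uncompetitive inhibitor, both parameters are divided by α, giving Vmax/α and Km/α: Km,app = 0.0247 μM, Vmax,app = 0.403 μmol·min⁻¹.
v = Vmax,app·[S]/(Km,app + [S]) = 0.403 × 0.170/(0.0247 + 0.170) = 0.351 μmol·min⁻¹.

0.351 μmol·min⁻¹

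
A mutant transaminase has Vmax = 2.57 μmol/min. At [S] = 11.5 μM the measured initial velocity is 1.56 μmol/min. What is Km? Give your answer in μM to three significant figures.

7.45 μM

From v = Vmax[S]/(Km+[S]), Km = [S](Vmax − v)/v.
Km = 11.5 × (2.57 − 1.56) / 1.56 = 11.61/1.56 = 7.45 μM.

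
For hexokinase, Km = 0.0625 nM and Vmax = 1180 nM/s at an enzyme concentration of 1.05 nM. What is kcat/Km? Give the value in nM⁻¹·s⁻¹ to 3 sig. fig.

18000 nM⁻¹·s⁻¹

kcat = Vmax/[E]total = 1180/1.05 = 1120 s⁻¹.
kcat/Km = 1120/0.0625 = 18000 nM⁻¹·s⁻¹.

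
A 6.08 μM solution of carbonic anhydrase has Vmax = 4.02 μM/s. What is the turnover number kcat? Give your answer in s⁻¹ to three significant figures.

0.661 s⁻¹

kcat = Vmax/[E]total = 4.02 μM/s / 6.08 μM = 0.661 s⁻¹.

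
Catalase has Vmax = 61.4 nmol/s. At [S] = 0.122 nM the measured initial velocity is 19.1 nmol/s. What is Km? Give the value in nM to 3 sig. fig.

From v = Vmax[S]/(Km+[S]), Km = [S](Vmax − v)/v.
Km = 0.122 × (61.4 − 19.1) / 19.1 = 5.161/19.1 = 0.270 nM.

0.270 nM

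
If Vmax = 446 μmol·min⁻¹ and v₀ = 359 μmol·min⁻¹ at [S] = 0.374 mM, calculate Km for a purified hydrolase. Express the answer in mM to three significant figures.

0.0906 mM

v/Vmax = 359/446 = 0.8049 = [S]/(Km+[S]).
So Km + [S] = [S]/0.8049 = 0.4646 mM, giving Km = 0.4646 − 0.374 = 0.0906 mM.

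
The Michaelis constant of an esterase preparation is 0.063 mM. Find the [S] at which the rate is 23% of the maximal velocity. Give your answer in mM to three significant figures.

0.0188 mM

v/Vmax = [S]/(Km+[S]) = 0.23, so [S] = Km·0.23/(1 − 0.23) = 0.063 × 0.2987.
[S] = 0.0188 mM.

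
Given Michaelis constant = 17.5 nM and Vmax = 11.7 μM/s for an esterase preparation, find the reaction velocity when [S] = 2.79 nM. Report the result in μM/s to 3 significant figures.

v = Vmax·[S]/(Km + [S]) = 11.7 × 2.79 / (17.5 + 2.79)
  = 32.64 / 20.29 = 1.61 μM/s.

1.61 μM/s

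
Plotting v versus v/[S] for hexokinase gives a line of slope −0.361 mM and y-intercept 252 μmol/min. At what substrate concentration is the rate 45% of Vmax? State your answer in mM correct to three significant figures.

The Eadie–Hofstee slope gives Km = 0.361 mM (slope = −Km).
v/Vmax = [S]/(Km+[S]) = 0.45 ⇒ [S] = Km·0.45/(1−0.45) = 0.361 × 0.8182 = 0.295 mM.

0.295 mM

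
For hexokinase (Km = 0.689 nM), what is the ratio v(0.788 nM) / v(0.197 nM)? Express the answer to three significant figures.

The fractional saturations are [S]/(Km+[S]) = 0.197/0.8860 = 0.2223 and 0.788/1.477 = 0.5335.
v₂/v₁ is just their ratio: 0.5335/0.2223 = 2.40.

2.40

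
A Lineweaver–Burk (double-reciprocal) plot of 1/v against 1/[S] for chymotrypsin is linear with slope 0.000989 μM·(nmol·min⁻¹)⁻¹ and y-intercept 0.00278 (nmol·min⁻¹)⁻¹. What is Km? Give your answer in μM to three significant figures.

y-intercept = 1/Vmax ⇒ Vmax = 360 nmol·min⁻¹; slope = Km/Vmax ⇒ Km = slope × Vmax.
Km = 0.000989 × 360 = 0.356 μM.

0.356 μM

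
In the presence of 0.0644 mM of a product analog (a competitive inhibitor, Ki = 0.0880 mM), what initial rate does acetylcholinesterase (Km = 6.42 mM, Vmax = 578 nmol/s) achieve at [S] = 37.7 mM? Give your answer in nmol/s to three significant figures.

446 nmol/s

α = 1 + [I]/Ki = 1 + 0.0644/0.0880 = 1.732.
For a competitive inhibitor, Vmax is unchanged and the apparent Km becomes α·Km: Km,app = 11.1 mM, Vmax,app = 578 nmol/s.
v = Vmax,app·[S]/(Km,app + [S]) = 578 × 37.7/(11.1 + 37.7) = 446 nmol/s.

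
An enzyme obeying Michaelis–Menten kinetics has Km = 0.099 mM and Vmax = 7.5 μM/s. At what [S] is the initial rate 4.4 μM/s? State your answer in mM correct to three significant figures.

0.141 mM

The required fractional saturation is v/Vmax = 4.4/7.5 = 0.5867.
Then [S]/(Km+[S]) = 0.5867 ⇒ [S] = 0.099 × 0.5867/(1 − 0.5867) = 0.141 mM.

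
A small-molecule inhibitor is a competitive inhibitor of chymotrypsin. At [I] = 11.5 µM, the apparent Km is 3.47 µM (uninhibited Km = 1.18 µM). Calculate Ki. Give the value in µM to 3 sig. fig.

Competitive: Km,app = α·Km with α = 1 + [I]/Ki.
α = Km,app/Km = 3.47/1.18 = 2.941.
Ki = [I]/(α − 1) = 11.5/1.941 = 5.93 µM.

5.93 µM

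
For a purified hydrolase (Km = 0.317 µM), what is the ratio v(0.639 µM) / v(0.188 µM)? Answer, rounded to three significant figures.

1.80

Since Vmax cancels, v₂/v₁ = [S]₂(Km+[S]₁) / [S]₁(Km+[S]₂).
= 0.639×(0.317+0.188) / (0.188×(0.317+0.639)) = 0.3227/0.1797 = 1.80.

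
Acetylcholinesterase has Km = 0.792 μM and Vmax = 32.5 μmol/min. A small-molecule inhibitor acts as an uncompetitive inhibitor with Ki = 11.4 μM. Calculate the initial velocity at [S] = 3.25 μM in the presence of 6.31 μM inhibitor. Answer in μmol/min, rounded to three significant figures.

With α = 1 + [I]/Ki = 1 + 6.31/11.4 = 1.554, the uncompetitive rate law is v = (Vmax/α)·[S] / (Km/α + [S]).
v = (32.5/1.554)×3.25 / (0.792/1.554 + 3.25) = 67.99/3.760 = 18.1 μmol/min.

18.1 μmol/min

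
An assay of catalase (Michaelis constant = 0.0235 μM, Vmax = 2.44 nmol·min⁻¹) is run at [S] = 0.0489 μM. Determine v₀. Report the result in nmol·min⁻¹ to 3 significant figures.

v = Vmax·[S]/(Km + [S]) = 2.44 × 0.0489 / (0.0235 + 0.0489)
  = 0.1193 / 0.07240 = 1.65 nmol·min⁻¹.

1.65 nmol·min⁻¹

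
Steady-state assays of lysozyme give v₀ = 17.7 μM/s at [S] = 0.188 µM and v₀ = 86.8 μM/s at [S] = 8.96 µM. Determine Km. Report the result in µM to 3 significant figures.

From v = Vmax[S]/(Km+[S]), each point gives Vmax = v(Km+[S])/[S].
Equating: 17.7(Km+0.188)/0.188 = 86.8(Km+8.96)/8.96.
94.15·Km + 17.7 = 9.687·Km + 86.8, so (94.15 − 9.687)·Km = 86.8 − 17.7.
Km = 69.10/84.46 = 0.818 µM; then Vmax = 17.7(0.818+0.188)/0.188 = 94.7 μM/s.

0.818 µM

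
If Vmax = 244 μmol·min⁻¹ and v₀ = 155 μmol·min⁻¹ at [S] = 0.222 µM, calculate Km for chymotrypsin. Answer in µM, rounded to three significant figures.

From v = Vmax[S]/(Km+[S]), Km = [S](Vmax − v)/v.
Km = 0.222 × (244 − 155) / 155 = 19.76/155 = 0.127 µM.

0.127 µM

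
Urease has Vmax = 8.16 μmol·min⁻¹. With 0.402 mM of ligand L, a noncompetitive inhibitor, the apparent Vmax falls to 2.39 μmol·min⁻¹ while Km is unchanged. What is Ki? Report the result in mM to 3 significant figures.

Noncompetitive: Vmax,app = Vmax/α with α = 1 + [I]/Ki.
α = Vmax/Vmax,app = 8.16/2.39 = 3.414.
Since α = 1 + [I]/Ki, [I]/Ki = 3.414 − 1 = 2.414 and Ki = 0.402/2.414 = 0.167 mM.

0.167 mM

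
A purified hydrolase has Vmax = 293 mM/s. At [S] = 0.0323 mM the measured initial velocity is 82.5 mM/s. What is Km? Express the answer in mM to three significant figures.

0.0824 mM

v/Vmax = 82.5/293 = 0.2816 = [S]/(Km+[S]).
So Km + [S] = [S]/0.2816 = 0.1147 mM, giving Km = 0.1147 − 0.0323 = 0.0824 mM.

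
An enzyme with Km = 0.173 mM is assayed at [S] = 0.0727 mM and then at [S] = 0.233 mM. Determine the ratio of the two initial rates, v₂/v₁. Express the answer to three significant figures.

1.94

Since Vmax cancels, v₂/v₁ = [S]₂(Km+[S]₁) / [S]₁(Km+[S]₂).
= 0.233×(0.173+0.0727) / (0.0727×(0.173+0.233)) = 0.05725/0.02952 = 1.94.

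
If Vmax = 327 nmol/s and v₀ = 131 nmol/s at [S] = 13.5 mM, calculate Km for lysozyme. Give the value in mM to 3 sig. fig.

20.2 mM

From v = Vmax[S]/(Km+[S]), Km = [S](Vmax − v)/v.
Km = 13.5 × (327 − 131) / 131 = 2646/131 = 20.2 mM.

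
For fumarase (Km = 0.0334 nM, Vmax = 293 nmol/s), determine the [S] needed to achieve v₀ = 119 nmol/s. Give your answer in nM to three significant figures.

The required fractional saturation is v/Vmax = 119/293 = 0.4061.
Then [S]/(Km+[S]) = 0.4061 ⇒ [S] = 0.0334 × 0.4061/(1 − 0.4061) = 0.0228 nM.

0.0228 nM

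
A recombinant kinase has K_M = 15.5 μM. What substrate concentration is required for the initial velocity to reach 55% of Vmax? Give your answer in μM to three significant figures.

v/Vmax = [S]/(Km+[S]) = 0.55, so [S] = Km·0.55/(1 − 0.55) = 15.5 × 1.222.
[S] = 18.9 μM.

18.9 μM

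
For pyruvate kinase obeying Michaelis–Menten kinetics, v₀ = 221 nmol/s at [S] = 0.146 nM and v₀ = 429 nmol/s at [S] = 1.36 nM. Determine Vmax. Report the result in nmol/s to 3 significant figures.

484 nmol/s

From v = Vmax[S]/(Km+[S]), each point gives Vmax = v(Km+[S])/[S].
Equating: 221(Km+0.146)/0.146 = 429(Km+1.36)/1.36.
1514·Km + 221 = 315.4·Km + 429, so (1514 − 315.4)·Km = 429 − 221.
Km = 208.0/1198 = 0.174 nM; then Vmax = 221(0.174+0.146)/0.146 = 484 nmol/s.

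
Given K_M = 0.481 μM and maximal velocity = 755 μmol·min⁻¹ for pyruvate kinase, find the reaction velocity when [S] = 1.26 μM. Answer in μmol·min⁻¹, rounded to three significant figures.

v = Vmax·[S]/(Km + [S]) = 755 × 1.26 / (0.481 + 1.26)
  = 951.3 / 1.741 = 546 μmol·min⁻¹.

546 μmol·min⁻¹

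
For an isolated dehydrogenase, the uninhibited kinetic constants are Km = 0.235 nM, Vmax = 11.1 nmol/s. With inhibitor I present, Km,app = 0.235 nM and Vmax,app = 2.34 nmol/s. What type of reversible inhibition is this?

noncompetitive

Vmax decreases (11.1 → 2.34 nmol/s) while Km is unchanged — pure noncompetitive inhibition.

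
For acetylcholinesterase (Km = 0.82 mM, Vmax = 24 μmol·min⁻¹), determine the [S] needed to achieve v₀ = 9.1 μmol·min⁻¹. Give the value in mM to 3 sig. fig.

The required fractional saturation is v/Vmax = 9.1/24 = 0.3792.
Then [S]/(Km+[S]) = 0.3792 ⇒ [S] = 0.82 × 0.3792/(1 − 0.3792) = 0.501 mM.

0.501 mM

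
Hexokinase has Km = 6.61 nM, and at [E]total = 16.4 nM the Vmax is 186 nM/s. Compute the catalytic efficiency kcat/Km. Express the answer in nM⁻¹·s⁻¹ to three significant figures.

1.72 nM⁻¹·s⁻¹

kcat = Vmax/[E]total = 186/16.4 = 11.3 s⁻¹.
kcat/Km = 11.3/6.61 = 1.72 nM⁻¹·s⁻¹.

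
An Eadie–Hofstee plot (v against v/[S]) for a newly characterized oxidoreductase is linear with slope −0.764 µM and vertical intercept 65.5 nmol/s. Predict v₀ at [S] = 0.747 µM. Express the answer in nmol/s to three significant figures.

32.4 nmol/s

In the Eadie–Hofstee form v = Vmax − Km·(v/[S]), the slope is −Km and the intercept is Vmax, so Km = 0.764 µM and Vmax = 65.5 nmol/s.
v = 65.5 × 0.747/(0.764 + 0.747) = 32.4 nmol/s.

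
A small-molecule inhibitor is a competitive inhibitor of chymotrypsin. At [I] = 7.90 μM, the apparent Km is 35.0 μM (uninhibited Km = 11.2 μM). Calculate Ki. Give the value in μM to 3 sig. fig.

Competitive: Km,app = α·Km with α = 1 + [I]/Ki.
α = Km,app/Km = 35.0/11.2 = 3.125.
Since α = 1 + [I]/Ki, [I]/Ki = 3.125 − 1 = 2.125 and Ki = 7.90/2.125 = 3.72 μM.

3.72 μM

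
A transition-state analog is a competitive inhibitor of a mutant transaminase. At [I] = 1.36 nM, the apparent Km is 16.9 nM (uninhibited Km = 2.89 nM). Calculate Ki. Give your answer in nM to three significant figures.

0.281 nM

Competitive: Km,app = α·Km with α = 1 + [I]/Ki.
α = Km,app/Km = 16.9/2.89 = 5.848.
Since α = 1 + [I]/Ki, [I]/Ki = 5.848 − 1 = 4.848 and Ki = 1.36/4.848 = 0.281 nM.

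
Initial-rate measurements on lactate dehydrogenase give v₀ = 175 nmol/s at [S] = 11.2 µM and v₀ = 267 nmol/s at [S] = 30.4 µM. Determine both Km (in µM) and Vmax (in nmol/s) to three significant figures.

In reciprocal form, 1/v = (Km/Vmax)·(1/[S]) + 1/Vmax. The two points give (1/[S], 1/v) = (0.08929, 0.005714) and (0.03289, 0.003745).
Slope = (0.005714 − 0.003745)/(0.08929 − 0.03289) = 0.03492; intercept = 0.005714 − 0.03492×0.08929 = 0.002597.
Vmax = 1/intercept = 385 nmol/s; Km = slope × Vmax = 0.03492 × 385 = 13.4 µM.

Km = 13.4 µM; Vmax = 385 nmol/s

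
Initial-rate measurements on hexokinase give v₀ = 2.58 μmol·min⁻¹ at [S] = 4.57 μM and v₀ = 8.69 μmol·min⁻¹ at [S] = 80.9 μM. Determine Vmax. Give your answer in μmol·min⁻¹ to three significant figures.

10.1 μmol·min⁻¹

In reciprocal form, 1/v = (Km/Vmax)·(1/[S]) + 1/Vmax. The two points give (1/[S], 1/v) = (0.2188, 0.3876) and (0.01236, 0.1151).
Slope = (0.3876 − 0.1151)/(0.2188 − 0.01236) = 1.320; intercept = 0.3876 − 1.320×0.2188 = 0.09876.
Vmax = 1/intercept = 10.1 μmol·min⁻¹; Km = slope × Vmax = 1.320 × 10.1 = 13.4 μM.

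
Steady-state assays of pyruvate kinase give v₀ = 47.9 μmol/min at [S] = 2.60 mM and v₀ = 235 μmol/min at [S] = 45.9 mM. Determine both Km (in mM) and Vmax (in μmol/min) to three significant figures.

In reciprocal form, 1/v = (Km/Vmax)·(1/[S]) + 1/Vmax. The two points give (1/[S], 1/v) = (0.3846, 0.02088) and (0.02179, 0.004255).
Slope = (0.02088 − 0.004255)/(0.3846 − 0.02179) = 0.04581; intercept = 0.02088 − 0.04581×0.3846 = 0.003257.
Vmax = 1/intercept = 307 μmol/min; Km = slope × Vmax = 0.04581 × 307 = 14.1 mM.

Km = 14.1 mM; Vmax = 307 μmol/min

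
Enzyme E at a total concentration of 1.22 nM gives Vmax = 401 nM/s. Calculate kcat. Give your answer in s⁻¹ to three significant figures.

kcat = Vmax/[E]total = 401 nM/s / 1.22 nM = 329 s⁻¹.

329 s⁻¹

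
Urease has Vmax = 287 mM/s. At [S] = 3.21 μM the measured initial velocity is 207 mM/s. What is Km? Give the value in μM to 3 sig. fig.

v/Vmax = 207/287 = 0.7213 = [S]/(Km+[S]).
So Km + [S] = [S]/0.7213 = 4.451 μM, giving Km = 4.451 − 3.21 = 1.24 μM.

1.24 μM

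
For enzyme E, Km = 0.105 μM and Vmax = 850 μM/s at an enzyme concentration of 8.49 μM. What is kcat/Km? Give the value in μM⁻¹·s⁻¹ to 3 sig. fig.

kcat = Vmax/[E]total = 850/8.49 = 100 s⁻¹.
kcat/Km = 100/0.105 = 954 μM⁻¹·s⁻¹.

954 μM⁻¹·s⁻¹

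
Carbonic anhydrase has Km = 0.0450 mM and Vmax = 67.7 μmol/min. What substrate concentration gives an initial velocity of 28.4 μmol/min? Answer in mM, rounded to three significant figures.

0.0325 mM

Rearranging v = Vmax[S]/(Km+[S]) gives [S] = Km·v/(Vmax − v).
[S] = 0.0450 × 28.4 / (67.7 − 28.4) = 1.278/39.30 = 0.0325 mM.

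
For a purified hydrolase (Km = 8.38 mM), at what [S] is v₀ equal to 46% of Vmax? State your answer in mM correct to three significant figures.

7.14 mM

v/Vmax = [S]/(Km+[S]) = 0.46, so [S] = Km·0.46/(1 − 0.46) = 8.38 × 0.8519.
[S] = 7.14 mM.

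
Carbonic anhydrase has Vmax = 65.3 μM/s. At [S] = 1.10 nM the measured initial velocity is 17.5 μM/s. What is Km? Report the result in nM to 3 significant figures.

3.00 nM

From v = Vmax[S]/(Km+[S]), Km = [S](Vmax − v)/v.
Km = 1.10 × (65.3 − 17.5) / 17.5 = 52.58/17.5 = 3.00 nM.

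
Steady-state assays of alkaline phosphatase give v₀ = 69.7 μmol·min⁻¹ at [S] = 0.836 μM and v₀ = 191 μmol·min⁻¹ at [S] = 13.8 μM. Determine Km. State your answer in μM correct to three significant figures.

From v = Vmax[S]/(Km+[S]), each point gives Vmax = v(Km+[S])/[S].
Equating: 69.7(Km+0.836)/0.836 = 191(Km+13.8)/13.8.
83.37·Km + 69.7 = 13.84·Km + 191, so (83.37 − 13.84)·Km = 191 − 69.7.
Km = 121.3/69.53 = 1.74 μM; then Vmax = 69.7(1.74+0.836)/0.836 = 215 μmol·min⁻¹.

1.74 μM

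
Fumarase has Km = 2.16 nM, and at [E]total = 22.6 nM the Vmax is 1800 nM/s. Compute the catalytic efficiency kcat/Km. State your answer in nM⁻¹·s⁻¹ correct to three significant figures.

36.9 nM⁻¹·s⁻¹

kcat = Vmax/[E]total = 1800/22.6 = 79.6 s⁻¹.
kcat/Km = 79.6/2.16 = 36.9 nM⁻¹·s⁻¹.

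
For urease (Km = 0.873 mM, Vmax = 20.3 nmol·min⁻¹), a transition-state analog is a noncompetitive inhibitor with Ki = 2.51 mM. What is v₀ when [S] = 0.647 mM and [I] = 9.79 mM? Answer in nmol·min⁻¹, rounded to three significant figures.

1.76 nmol·min⁻¹

With α = 1 + [I]/Ki = 1 + 9.79/2.51 = 4.900, the noncompetitive rate law is v = (Vmax/α)·[S] / (Km + [S]).
v = (20.3/4.900)×0.647 / (0.873 + 0.647) = 2.680/1.520 = 1.76 nmol·min⁻¹.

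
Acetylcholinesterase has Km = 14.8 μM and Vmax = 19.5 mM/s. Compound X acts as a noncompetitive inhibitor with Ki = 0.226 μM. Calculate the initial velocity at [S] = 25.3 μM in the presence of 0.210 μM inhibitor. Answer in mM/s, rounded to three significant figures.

With α = 1 + [I]/Ki = 1 + 0.210/0.226 = 1.929, the noncompetitive rate law is v = (Vmax/α)·[S] / (Km + [S]).
v = (19.5/1.929)×25.3 / (14.8 + 25.3) = 255.7/40.10 = 6.38 mM/s.

6.38 mM/s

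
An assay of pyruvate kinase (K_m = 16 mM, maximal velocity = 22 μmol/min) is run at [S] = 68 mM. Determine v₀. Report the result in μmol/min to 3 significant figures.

17.8 μmol/min

v = Vmax·[S]/(Km + [S]) = 22 × 68 / (16 + 68)
  = 1496 / 84.00 = 17.8 μmol/min.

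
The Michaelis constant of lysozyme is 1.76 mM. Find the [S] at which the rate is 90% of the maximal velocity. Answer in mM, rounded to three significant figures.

15.8 mM

v/Vmax = [S]/(Km+[S]) = 0.9, so [S] = Km·0.9/(1 − 0.9) = 1.76 × 9.000.
[S] = 15.8 mM.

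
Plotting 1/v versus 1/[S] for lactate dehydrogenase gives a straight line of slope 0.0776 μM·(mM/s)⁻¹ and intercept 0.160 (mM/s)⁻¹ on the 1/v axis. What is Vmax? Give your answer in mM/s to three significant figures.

6.25 mM/s

The y-intercept of a Lineweaver–Burk plot equals 1/Vmax, so Vmax = 1/0.160 = 6.25 mM/s.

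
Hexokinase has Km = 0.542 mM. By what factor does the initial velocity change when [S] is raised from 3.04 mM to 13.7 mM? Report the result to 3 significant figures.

1.13

Since Vmax cancels, v₂/v₁ = [S]₂(Km+[S]₁) / [S]₁(Km+[S]₂).
= 13.7×(0.542+3.04) / (3.04×(0.542+13.7)) = 49.07/43.30 = 1.13.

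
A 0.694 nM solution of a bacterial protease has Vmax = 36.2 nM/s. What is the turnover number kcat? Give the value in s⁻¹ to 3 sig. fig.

kcat = Vmax/[E]total = 36.2 nM/s / 0.694 nM = 52.2 s⁻¹.

52.2 s⁻¹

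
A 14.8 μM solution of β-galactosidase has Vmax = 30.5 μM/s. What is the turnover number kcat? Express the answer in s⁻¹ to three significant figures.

kcat = Vmax/[E]total = 30.5 μM/s / 14.8 μM = 2.06 s⁻¹.

2.06 s⁻¹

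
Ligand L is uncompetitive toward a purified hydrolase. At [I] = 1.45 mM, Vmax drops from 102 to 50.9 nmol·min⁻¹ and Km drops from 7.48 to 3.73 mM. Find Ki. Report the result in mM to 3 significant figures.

1.44 mM

Uncompetitive: Vmax,app = Vmax/α (and Km,app = Km/α) with α = 1 + [I]/Ki.
α = Vmax/Vmax,app = 102/50.9 = 2.004.
Since α = 1 + [I]/Ki, [I]/Ki = 2.004 − 1 = 1.004 and Ki = 1.45/1.004 = 1.44 mM.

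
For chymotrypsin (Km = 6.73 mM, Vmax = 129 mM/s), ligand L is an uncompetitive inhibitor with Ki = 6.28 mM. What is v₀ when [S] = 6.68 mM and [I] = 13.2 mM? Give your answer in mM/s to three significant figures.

31.4 mM/s

α = 1 + [I]/Ki = 1 + 13.2/6.28 = 3.102.
For an uncompetitive inhibitor, both parameters are divided by α, giving Vmax/α and Km/α: Km,app = 2.17 mM, Vmax,app = 41.6 mM/s.
v = Vmax,app·[S]/(Km,app + [S]) = 41.6 × 6.68/(2.17 + 6.68) = 31.4 mM/s.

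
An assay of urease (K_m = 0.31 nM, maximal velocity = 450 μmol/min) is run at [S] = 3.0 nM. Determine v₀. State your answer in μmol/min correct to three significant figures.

[S]/(Km+[S]) = 3.0/3.310 = 0.9063, the fractional saturation.
v = 0.9063 × Vmax = 0.9063 × 450 = 408 μmol/min.

408 μmol/min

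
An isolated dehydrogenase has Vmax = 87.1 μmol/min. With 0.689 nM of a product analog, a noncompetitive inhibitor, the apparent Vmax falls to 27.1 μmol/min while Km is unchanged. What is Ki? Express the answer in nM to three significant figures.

Noncompetitive: Vmax,app = Vmax/α with α = 1 + [I]/Ki.
α = Vmax/Vmax,app = 87.1/27.1 = 3.214.
Ki = [I]/(α − 1) = 0.689/2.214 = 0.311 nM.

0.311 nM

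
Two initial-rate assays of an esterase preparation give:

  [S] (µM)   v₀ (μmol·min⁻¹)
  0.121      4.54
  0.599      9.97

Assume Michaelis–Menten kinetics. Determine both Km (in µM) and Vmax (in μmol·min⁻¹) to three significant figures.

In reciprocal form, 1/v = (Km/Vmax)·(1/[S]) + 1/Vmax. The two points give (1/[S], 1/v) = (8.264, 0.2203) and (1.669, 0.1003).
Slope = (0.2203 − 0.1003)/(8.264 − 1.669) = 0.01819; intercept = 0.2203 − 0.01819×8.264 = 0.06993.
Vmax = 1/intercept = 14.3 μmol·min⁻¹; Km = slope × Vmax = 0.01819 × 14.3 = 0.260 µM.

Km = 0.260 µM; Vmax = 14.3 μmol·min⁻¹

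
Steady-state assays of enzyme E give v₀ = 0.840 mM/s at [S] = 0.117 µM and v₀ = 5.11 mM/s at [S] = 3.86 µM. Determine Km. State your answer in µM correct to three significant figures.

In reciprocal form, 1/v = (Km/Vmax)·(1/[S]) + 1/Vmax. The two points give (1/[S], 1/v) = (8.547, 1.190) and (0.2591, 0.1957).
Slope = (1.190 − 0.1957)/(8.547 − 0.2591) = 0.1200; intercept = 1.190 − 0.1200×8.547 = 0.1646.
Vmax = 1/intercept = 6.08 mM/s; Km = slope × Vmax = 0.1200 × 6.08 = 0.729 µM.

0.729 µM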